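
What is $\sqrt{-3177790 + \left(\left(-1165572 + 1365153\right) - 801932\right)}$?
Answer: $i \sqrt{3780141} \approx 1944.3 i$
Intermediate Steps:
$\sqrt{-3177790 + \left(\left(-1165572 + 1365153\right) - 801932\right)} = \sqrt{-3177790 + \left(199581 - 801932\right)} = \sqrt{-3177790 - 602351} = \sqrt{-3780141} = i \sqrt{3780141}$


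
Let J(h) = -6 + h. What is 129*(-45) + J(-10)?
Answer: -5821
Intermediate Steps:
129*(-45) + J(-10) = 129*(-45) + (-6 - 10) = -5805 - 16 = -5821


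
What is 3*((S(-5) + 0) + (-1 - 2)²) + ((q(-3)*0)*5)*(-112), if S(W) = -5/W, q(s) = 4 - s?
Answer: 30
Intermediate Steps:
3*((S(-5) + 0) + (-1 - 2)²) + ((q(-3)*0)*5)*(-112) = 3*((-5/(-5) + 0) + (-1 - 2)²) + (((4 - 1*(-3))*0)*5)*(-112) = 3*((-5*(-⅕) + 0) + (-3)²) + (((4 + 3)*0)*5)*(-112) = 3*((1 + 0) + 9) + ((7*0)*5)*(-112) = 3*(1 + 9) + (0*5)*(-112) = 3*10 + 0*(-112) = 30 + 0 = 30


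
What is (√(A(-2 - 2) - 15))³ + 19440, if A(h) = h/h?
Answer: 19440 - 14*I*√14 ≈ 19440.0 - 52.383*I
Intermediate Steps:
A(h) = 1
(√(A(-2 - 2) - 15))³ + 19440 = (√(1 - 15))³ + 19440 = (√(-14))³ + 19440 = (I*√14)³ + 19440 = -14*I*√14 + 19440 = 19440 - 14*I*√14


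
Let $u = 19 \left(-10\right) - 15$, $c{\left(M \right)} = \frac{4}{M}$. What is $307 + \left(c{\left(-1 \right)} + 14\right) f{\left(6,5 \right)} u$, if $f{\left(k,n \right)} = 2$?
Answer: $-3793$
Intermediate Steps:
$u = -205$ ($u = -190 - 15 = -205$)
$307 + \left(c{\left(-1 \right)} + 14\right) f{\left(6,5 \right)} u = 307 + \left(\frac{4}{-1} + 14\right) 2 \left(-205\right) = 307 + \left(4 \left(-1\right) + 14\right) 2 \left(-205\right) = 307 + \left(-4 + 14\right) 2 \left(-205\right) = 307 + 10 \cdot 2 \left(-205\right) = 307 + 20 \left(-205\right) = 307 - 4100 = -3793$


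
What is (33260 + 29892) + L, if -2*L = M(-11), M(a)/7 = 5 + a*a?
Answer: 62711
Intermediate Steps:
M(a) = 35 + 7*a² (M(a) = 7*(5 + a*a) = 7*(5 + a²) = 35 + 7*a²)
L = -441 (L = -(35 + 7*(-11)²)/2 = -(35 + 7*121)/2 = -(35 + 847)/2 = -½*882 = -441)
(33260 + 29892) + L = (33260 + 29892) - 441 = 63152 - 441 = 62711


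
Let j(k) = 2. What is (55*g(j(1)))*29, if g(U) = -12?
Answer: -19140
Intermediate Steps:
(55*g(j(1)))*29 = (55*(-12))*29 = -660*29 = -19140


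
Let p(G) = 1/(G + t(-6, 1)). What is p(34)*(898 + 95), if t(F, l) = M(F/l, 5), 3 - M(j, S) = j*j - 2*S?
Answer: 993/11 ≈ 90.273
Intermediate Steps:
M(j, S) = 3 - j**2 + 2*S (M(j, S) = 3 - (j*j - 2*S) = 3 - (j**2 - 2*S) = 3 + (-j**2 + 2*S) = 3 - j**2 + 2*S)
t(F, l) = 13 - F**2/l**2 (t(F, l) = 3 - (F/l)**2 + 2*5 = 3 - F**2/l**2 + 10 = 13 - F**2/l**2)
p(G) = 1/(-23 + G) (p(G) = 1/(G + (13 - 1*(-6)**2/1**2)) = 1/(G + (13 - 1*36*1)) = 1/(G + (13 - 36)) = 1/(G - 23) = 1/(-23 + G))
p(34)*(898 + 95) = (898 + 95)/(-23 + 34) = 993/11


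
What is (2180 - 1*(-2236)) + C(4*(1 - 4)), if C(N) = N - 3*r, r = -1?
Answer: 4407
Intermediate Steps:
C(N) = 3 + N (C(N) = N - 3*(-1) = N + 3 = 3 + N)
(2180 - 1*(-2236)) + C(4*(1 - 4)) = (2180 - 1*(-2236)) + (3 + 4*(1 - 4)) = (2180 + 2236) + (3 + 4*(-3)) = 4416 + (3 - 12) = 4416 - 9 = 4407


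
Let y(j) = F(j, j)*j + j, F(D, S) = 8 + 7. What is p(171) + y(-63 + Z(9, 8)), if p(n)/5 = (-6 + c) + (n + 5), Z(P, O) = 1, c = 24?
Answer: -22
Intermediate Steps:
p(n) = 115 + 5*n (p(n) = 5*((-6 + 24) + (n + 5)) = 5*(18 + (5 + n)) = 5*(23 + n) = 115 + 5*n)
F(D, S) = 15
y(j) = 16*j (y(j) = 15*j + j = 16*j)
p(171) + y(-63 + Z(9, 8)) = (115 + 5*171) + 16*(-63 + 1) = (115 + 855) + 16*(-62) = 970 - 992 = -22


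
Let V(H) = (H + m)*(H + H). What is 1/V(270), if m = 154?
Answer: 1/228960 ≈ 4.3676e-6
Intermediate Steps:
V(H) = 2*H*(154 + H) (V(H) = (H + 154)*(H + H) = (154 + H)*(2*H) = 2*H*(154 + H))
1/V(270) = 1/(2*270*(154 + 270)) = 1/(2*270*424) = 1/228960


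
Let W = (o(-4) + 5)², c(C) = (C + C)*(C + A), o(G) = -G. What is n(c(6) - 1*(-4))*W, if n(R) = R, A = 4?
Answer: 10044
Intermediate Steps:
c(C) = 2*C*(4 + C) (c(C) = (C + C)*(C + 4) = (2*C)*(4 + C) = 2*C*(4 + C))
W = 81 (W = (-1*(-4) + 5)² = (4 + 5)² = 9² = 81)
n(c(6) - 1*(-4))*W = (2*6*(4 + 6) - 1*(-4))*81 = (2*6*10 + 4)*81 = (120 + 4)*81 = 124*81 = 10044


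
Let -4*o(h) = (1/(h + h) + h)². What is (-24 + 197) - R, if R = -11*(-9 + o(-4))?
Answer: 6965/256 ≈ 27.207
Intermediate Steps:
o(h) = -(h + 1/(2*h))²/4 (o(h) = -(1/(h + h) + h)²/4 = -(1/(2*h) + h)²/4 = -(h + 1/(2*h))²/4)
R = 37323/256 (R = -11*(-9 - 1/16*(1 + 2*(-4)²)²/(-4)²) = -11*(-9 - 1/16*1/16*(1 + 2*16)²) = -11*(-9 - 1/16*1/16*(1 + 32)²) = -11*(-9 - 1/16*1/16*33²) = -11*(-9 - 1/16*1/16*1089) = -11*(-9 - 1089/256) = -11*(-3393/256) = 37323/256 ≈ 145.79)
(-24 + 197) - R = (-24 + 197) - 1*37323/256 = 173 - 37323/256 = 6965/256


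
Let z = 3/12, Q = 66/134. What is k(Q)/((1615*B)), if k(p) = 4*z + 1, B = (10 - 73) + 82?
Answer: 2/30685 ≈ 6.5178e-5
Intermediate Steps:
B = 19 (B = -63 + 82 = 19)
Q = 33/67 (Q = 66*(1/134) = 33/67 ≈ 0.49254)
z = ¼ (z = 3*(1/12) = ¼ ≈ 0.25000)
k(p) = 2 (k(p) = 4*(¼) + 1 = 1 + 1 = 2)
k(Q)/((1615*B)) = 2/((1615*19)) = 2/30685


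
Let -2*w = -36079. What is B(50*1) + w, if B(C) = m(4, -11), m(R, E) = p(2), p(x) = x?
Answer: 36083/2 ≈ 18042.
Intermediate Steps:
w = 36079/2 (w = -1/2*(-36079) = 36079/2 ≈ 18040.)
m(R, E) = 2
B(C) = 2
B(50*1) + w = 2 + 36079/2 = 36083/2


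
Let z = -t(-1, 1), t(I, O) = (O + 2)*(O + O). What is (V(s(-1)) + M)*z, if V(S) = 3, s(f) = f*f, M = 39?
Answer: -252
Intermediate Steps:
s(f) = f**2
t(I, O) = 2*O*(2 + O) (t(I, O) = (2 + O)*(2*O) = 2*O*(2 + O))
z = -6 (z = -2*(2 + 1) = -2*3 = -1*6 = -6)
(V(s(-1)) + M)*z = (3 + 39)*(-6) = 42*(-6) = -252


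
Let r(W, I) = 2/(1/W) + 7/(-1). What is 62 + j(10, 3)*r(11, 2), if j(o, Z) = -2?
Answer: 32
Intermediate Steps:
r(W, I) = -7 + 2*W (r(W, I) = 2*W + 7*(-1) = 2*W - 7 = -7 + 2*W)
62 + j(10, 3)*r(11, 2) = 62 - 2*(-7 + 2*11) = 62 - 2*(-7 + 22) = 62 - 2*15 = 62 - 30 = 32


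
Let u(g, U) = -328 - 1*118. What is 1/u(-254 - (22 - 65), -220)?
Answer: -1/446 ≈ -0.0022422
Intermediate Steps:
u(g, U) = -446 (u(g, U) = -328 - 118 = -446)
1/u(-254 - (22 - 65), -220) = 1/(-446) = -1/446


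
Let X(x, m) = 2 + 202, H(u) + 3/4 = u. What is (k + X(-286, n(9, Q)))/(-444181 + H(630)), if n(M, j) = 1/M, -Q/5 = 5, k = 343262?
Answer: -1373864/1774207 ≈ -0.77435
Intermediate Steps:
H(u) = -3/4 + u
Q = -25 (Q = -5*5 = -25)
X(x, m) = 204
(k + X(-286, n(9, Q)))/(-444181 + H(630)) = (343262 + 204)/(-444181 + (-3/4 + 630)) = 343466/(-444181 + 2517/4) = 343466/(-1774207/4) = 343466*(-4/1774207) = -1373864/1774207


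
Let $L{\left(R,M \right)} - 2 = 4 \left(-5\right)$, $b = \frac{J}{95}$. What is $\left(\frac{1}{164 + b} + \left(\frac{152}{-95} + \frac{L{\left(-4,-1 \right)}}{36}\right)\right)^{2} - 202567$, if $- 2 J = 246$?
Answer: $- \frac{4839602701157691}{23891884900} \approx -2.0256 \cdot 10^{5}$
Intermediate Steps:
$J = -123$ ($J = \left(- \frac{1}{2}\right) 246 = -123$)
$b = - \frac{123}{95} \approx -1.2947$
$L{\left(R,M \right)} = -18$ ($L{\left(R,M \right)} = 2 + 4 \left(-5\right) = 2 - 20 = -18$)
$\left(\frac{1}{164 + b} + \left(\frac{152}{-95} + \frac{L{\left(-4,-1 \right)}}{36}\right)\right)^{2} - 202567 = \left(\frac{1}{164 - \frac{123}{95}} + \left(\frac{152}{-95} - \frac{18}{36}\right)\right)^{2} - 202567 = \left(\frac{1}{\frac{15457}{95}} + \left(152 \left(- \frac{1}{95}\right) - \frac{1}{2}\right)\right)^{2} - 202567 = \left(\frac{95}{15457} - \frac{21}{10}\right)^{2} - 202567 = \left(- \frac{323647}{154570}\right)^{2} - 202567 = \frac{104747380609}{23891884900} - 202567 = - \frac{4839602701157691}{23891884900}$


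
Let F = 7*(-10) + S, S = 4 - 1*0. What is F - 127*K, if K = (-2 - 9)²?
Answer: -15433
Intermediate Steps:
S = 4 (S = 4 + 0 = 4)
F = -66 (F = 7*(-10) + 4 = -70 + 4 = -66)
K = 121 (K = (-11)² = 121)
F - 127*K = -66 - 127*121 = -66 - 15367 = -15433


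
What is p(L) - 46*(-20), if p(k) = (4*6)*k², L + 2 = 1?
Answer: 944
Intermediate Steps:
L = -1 (L = -2 + 1 = -1)
p(k) = 24*k²
p(L) - 46*(-20) = 24*(-1)² - 46*(-20) = 24*1 + 920 = 24 + 920 = 944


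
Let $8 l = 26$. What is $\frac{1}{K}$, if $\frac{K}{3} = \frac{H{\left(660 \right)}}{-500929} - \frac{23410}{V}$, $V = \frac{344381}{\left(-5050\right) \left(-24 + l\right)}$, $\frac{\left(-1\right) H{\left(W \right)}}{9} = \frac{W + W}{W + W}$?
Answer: $- \frac{172510429949}{3686449774271838} \approx -4.6796 \cdot 10^{-5}$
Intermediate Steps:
$l = \frac{13}{4}$ ($l = \frac{1}{8} \cdot 26 = \frac{13}{4} \approx 3.25$)
$H{\left(W \right)} = -9$ ($H{\left(W \right)} = - 9 \frac{W + W}{W + W} = - 9 \frac{2 W}{2 W} = - 9 \cdot 2 W \frac{1}{2 W} = \left(-9\right) 1 = -9$)
$V = \frac{688762}{209575}$ ($V = \frac{344381}{\left(-5050\right) \left(-24 + \frac{13}{4}\right)} = \frac{344381}{\left(-5050\right) \left(- \frac{83}{4}\right)} = \frac{344381}{\frac{209575}{2}} = 344381 \cdot \frac{2}{209575} = \frac{688762}{209575} \approx 3.2865$)
$K = - \frac{3686449774271838}{172510429949}$ ($K = 3 \left(- \frac{9}{-500929} - \frac{23410}{\frac{688762}{209575}}\right) = 3 \left(\left(-9\right) \left(- \frac{1}{500929}\right) - \frac{2453075375}{344381}\right) = 3 \left(\frac{9}{500929} - \frac{2453075375}{344381}\right) = 3 \left(- \frac{1228816591423946}{172510429949}\right) = - \frac{3686449774271838}{172510429949} \approx -21369.0$)
$\frac{1}{K} = \frac{1}{- \frac{3686449774271838}{172510429949}} = - \frac{172510429949}{3686449774271838}$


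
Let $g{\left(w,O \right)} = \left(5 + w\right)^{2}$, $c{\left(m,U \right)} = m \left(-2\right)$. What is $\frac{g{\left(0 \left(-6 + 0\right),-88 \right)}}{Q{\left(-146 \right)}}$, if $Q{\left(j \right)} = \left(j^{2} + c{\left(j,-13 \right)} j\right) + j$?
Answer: $- \frac{25}{21462} \approx -0.0011648$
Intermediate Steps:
$c{\left(m,U \right)} = - 2 m$
$Q{\left(j \right)} = j - j^{2}$ ($Q{\left(j \right)} = \left(j^{2} + - 2 j j\right) + j = \left(j^{2} - 2 j^{2}\right) + j = - j^{2} + j = j - j^{2}$)
$\frac{g{\left(0 \left(-6 + 0\right),-88 \right)}}{Q{\left(-146 \right)}} = \frac{\left(5 + 0 \left(-6 + 0\right)\right)^{2}}{\left(-146\right) \left(1 - -146\right)} = \frac{\left(5 + 0 \left(-6\right)\right)^{2}}{\left(-146\right) \left(1 + 146\right)} = \frac{\left(5 + 0\right)^{2}}{\left(-146\right) 147} = \frac{5^{2}}{-21462} = 25 \left(- \frac{1}{21462}\right) = - \frac{25}{21462}$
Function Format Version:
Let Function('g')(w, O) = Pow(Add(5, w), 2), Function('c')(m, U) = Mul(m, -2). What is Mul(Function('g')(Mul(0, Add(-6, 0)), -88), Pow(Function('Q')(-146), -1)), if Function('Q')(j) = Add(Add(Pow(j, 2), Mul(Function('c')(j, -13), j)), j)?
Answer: Rational(-25, 21462) ≈ -0.0011648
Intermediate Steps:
Function('c')(m, U) = Mul(-2, m)
Function('Q')(j) = Add(j, Mul(-1, Pow(j, 2))) (Function('Q')(j) = Add(Add(Pow(j, 2), Mul(Mul(-2, j), j)), j) = Add(Add(Pow(j, 2), Mul(-2, Pow(j, 2))), j) = Add(Mul(-1, Pow(j, 2)), j) = Add(j, Mul(-1, Pow(j, 2))))
Mul(Function('g')(Mul(0, Add(-6, 0)), -88), Pow(Function('Q')(-146), -1)) = Mul(Pow(Add(5, Mul(0, Add(-6, 0))), 2), Pow(Mul(-146, Add(1, Mul(-1, -146))), -1)) = Mul(Pow(Add(5, Mul(0, -6)), 2), Pow(Mul(-146, Add(1, 146)), -1)) = Mul(Pow(Add(5, 0), 2), Pow(Mul(-146, 147), -1)) = Mul(Pow(5, 2), Pow(-21462, -1)) = Mul(25, Rational(-1, 21462)) = Rational(-25, 21462)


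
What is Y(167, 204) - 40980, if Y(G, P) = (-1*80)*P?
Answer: -57300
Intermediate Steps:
Y(G, P) = -80*P
Y(167, 204) - 40980 = -80*204 - 40980 = -16320 - 40980 = -57300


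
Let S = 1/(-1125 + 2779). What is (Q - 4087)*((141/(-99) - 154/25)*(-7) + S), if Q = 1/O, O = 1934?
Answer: -572618926587347/2639039700 ≈ -2.1698e+5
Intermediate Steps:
Q = 1/1934 ≈ 0.00051706
S = 1/1654 ≈ 0.00060460
(Q - 4087)*((141/(-99) - 154/25)*(-7) + S) = (1/1934 - 4087)*((141/(-99) - 154/25)*(-7) + 1/1654) = -7904257*((141*(-1/99) - 154*1/25)*(-7) + 1/1654)/1934 = -7904257*((-47/33 - 154/25)*(-7) + 1/1654)/1934 = -7904257*(-6257/825*(-7) + 1/1654)/1934 = -7904257*(43799/825 + 1/1654)/1934 = -7904257/1934*72444371/1364550 = -572618926587347/2639039700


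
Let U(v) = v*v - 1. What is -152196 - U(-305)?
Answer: -245220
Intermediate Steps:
U(v) = -1 + v² (U(v) = v² - 1 = -1 + v²)
-152196 - U(-305) = -152196 - (-1 + (-305)²) = -152196 - (-1 + 93025) = -152196 - 1*93024 = -152196 - 93024 = -245220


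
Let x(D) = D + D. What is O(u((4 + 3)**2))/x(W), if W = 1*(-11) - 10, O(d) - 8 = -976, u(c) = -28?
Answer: 484/21 ≈ 23.048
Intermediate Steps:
O(d) = -968 (O(d) = 8 - 976 = -968)
W = -21 (W = -11 - 10 = -21)
x(D) = 2*D
O(u((4 + 3)**2))/x(W) = -968/(2*(-21)) = -968/(-42) = -968*(-1/42) = 484/21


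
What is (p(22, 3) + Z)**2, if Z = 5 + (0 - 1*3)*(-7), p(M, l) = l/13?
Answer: 116281/169 ≈ 688.05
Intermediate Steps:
p(M, l) = l/13 (p(M, l) = l*(1/13) = l/13)
Z = 26 (Z = 5 + (0 - 3)*(-7) = 5 - 3*(-7) = 5 + 21 = 26)
(p(22, 3) + Z)**2 = ((1/13)*3 + 26)**2 = (3/13 + 26)**2 = (341/13)**2 = 116281/169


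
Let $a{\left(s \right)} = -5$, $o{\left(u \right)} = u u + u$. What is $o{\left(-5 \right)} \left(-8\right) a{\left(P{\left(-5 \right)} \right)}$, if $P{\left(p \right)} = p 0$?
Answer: $800$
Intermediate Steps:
$o{\left(u \right)} = u + u^{2}$ ($o{\left(u \right)} = u^{2} + u = u + u^{2}$)
$P{\left(p \right)} = 0$
$o{\left(-5 \right)} \left(-8\right) a{\left(P{\left(-5 \right)} \right)} = - 5 \left(1 - 5\right) \left(-8\right) \left(-5\right) = \left(-5\right) \left(-4\right) \left(-8\right) \left(-5\right) = 20 \left(-8\right) \left(-5\right) = \left(-160\right) \left(-5\right) = 800$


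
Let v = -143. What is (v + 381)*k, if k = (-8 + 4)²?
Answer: 3808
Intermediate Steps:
k = 16 (k = (-4)² = 16)
(v + 381)*k = (-143 + 381)*16 = 238*16 = 3808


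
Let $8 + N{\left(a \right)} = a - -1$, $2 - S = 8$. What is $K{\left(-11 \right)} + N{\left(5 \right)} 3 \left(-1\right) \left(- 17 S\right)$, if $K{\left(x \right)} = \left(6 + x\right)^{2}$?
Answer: $637$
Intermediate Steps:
$S = -6$ ($S = 2 - 8 = -6$)
$N{\left(a \right)} = -7 + a$ ($N{\left(a \right)} = -8 + \left(a - -1\right) = -8 + \left(a + 1\right) = -8 + \left(1 + a\right) = -7 + a$)
$K{\left(-11 \right)} + N{\left(5 \right)} 3 \left(-1\right) \left(- 17 S\right) = \left(6 - 11\right)^{2} + \left(-7 + 5\right) 3 \left(-1\right) \left(\left(-17\right) \left(-6\right)\right) = \left(-5\right)^{2} + \left(-2\right) 3 \left(-1\right) 102 = 25 + \left(-6\right) \left(-1\right) 102 = 25 + 6 \cdot 102 = 25 + 612 = 637$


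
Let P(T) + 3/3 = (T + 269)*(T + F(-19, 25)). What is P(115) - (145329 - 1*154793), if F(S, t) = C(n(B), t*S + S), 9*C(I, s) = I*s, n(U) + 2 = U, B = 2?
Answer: 53623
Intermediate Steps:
n(U) = -2 + U
C(I, s) = I*s/9 (C(I, s) = (I*s)/9 = I*s/9)
F(S, t) = 0 (F(S, t) = (-2 + 2)*(t*S + S)/9 = (1/9)*0*(S*t + S) = (1/9)*0*(S + S*t) = 0)
P(T) = -1 + T*(269 + T) (P(T) = -1 + (T + 269)*(T + 0) = -1 + (269 + T)*T = -1 + T*(269 + T))
P(115) - (145329 - 1*154793) = (-1 + 115**2 + 269*115) - (145329 - 1*154793) = (-1 + 13225 + 30935) - (145329 - 154793) = 44159 - 1*(-9464) = 44159 + 9464 = 53623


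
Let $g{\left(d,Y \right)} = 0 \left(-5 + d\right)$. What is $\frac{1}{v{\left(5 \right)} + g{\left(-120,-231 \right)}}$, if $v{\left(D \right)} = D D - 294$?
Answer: $- \frac{1}{269} \approx -0.0037175$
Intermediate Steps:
$g{\left(d,Y \right)} = 0$
$v{\left(D \right)} = -294 + D^{2}$ ($v{\left(D \right)} = D^{2} - 294 = -294 + D^{2}$)
$\frac{1}{v{\left(5 \right)} + g{\left(-120,-231 \right)}} = \frac{1}{\left(-294 + 5^{2}\right) + 0} = \frac{1}{\left(-294 + 25\right) + 0} = \frac{1}{-269 + 0} = \frac{1}{-269} = - \frac{1}{269}$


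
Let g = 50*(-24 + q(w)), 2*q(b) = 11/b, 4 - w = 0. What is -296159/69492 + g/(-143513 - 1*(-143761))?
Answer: -152060257/17234016 ≈ -8.8233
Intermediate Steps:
w = 4 (w = 4 - 1*0 = 4 + 0 = 4)
q(b) = 11/(2*b) (q(b) = (11/b)/2 = 11/(2*b))
g = -4525/4 (g = 50*(-24 + (11/2)/4) = 50*(-24 + (11/2)*(¼)) = 50*(-24 + 11/8) = 50*(-181/8) = -4525/4 ≈ -1131.3)
-296159/69492 + g/(-143513 - 1*(-143761)) = -296159/69492 - 4525/(4*(-143513 - 1*(-143761))) = -296159*1/69492 - 4525/(4*(-143513 + 143761)) = -296159/69492 - 4525/4/248 = -296159/69492 - 4525/4*1/248 = -296159/69492 - 4525/992 = -152060257/17234016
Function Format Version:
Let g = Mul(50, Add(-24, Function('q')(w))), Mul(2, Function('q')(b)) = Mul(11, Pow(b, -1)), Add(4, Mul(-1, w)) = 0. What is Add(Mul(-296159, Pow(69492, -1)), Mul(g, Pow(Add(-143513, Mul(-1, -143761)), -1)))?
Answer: Rational(-152060257, 17234016) ≈ -8.8233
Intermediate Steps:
w = 4 (w = Add(4, Mul(-1, 0)) = Add(4, 0) = 4)
Function('q')(b) = Mul(Rational(11, 2), Pow(b, -1)) (Function('q')(b) = Mul(Rational(1, 2), Mul(11, Pow(b, -1))) = Mul(Rational(11, 2), Pow(b, -1)))
g = Rational(-4525, 4) (g = Mul(50, Add(-24, Mul(Rational(11, 2), Pow(4, -1)))) = Mul(50, Add(-24, Mul(Rational(11, 2), Rational(1, 4)))) = Mul(50, Add(-24, Rational(11, 8))) = Mul(50, Rational(-181, 8)) = Rational(-4525, 4) ≈ -1131.3)
Add(Mul(-296159, Pow(69492, -1)), Mul(g, Pow(Add(-143513, Mul(-1, -143761)), -1))) = Add(Mul(-296159, Pow(69492, -1)), Mul(Rational(-4525, 4), Pow(Add(-143513, Mul(-1, -143761)), -1))) = Add(Mul(-296159, Rational(1, 69492)), Mul(Rational(-4525, 4), Pow(Add(-143513, 143761), -1))) = Add(Rational(-296159, 69492), Mul(Rational(-4525, 4), Pow(248, -1))) = Add(Rational(-296159, 69492), Mul(Rational(-4525, 4), Rational(1, 248))) = Add(Rational(-296159, 69492), Rational(-4525, 992)) = Rational(-152060257, 17234016)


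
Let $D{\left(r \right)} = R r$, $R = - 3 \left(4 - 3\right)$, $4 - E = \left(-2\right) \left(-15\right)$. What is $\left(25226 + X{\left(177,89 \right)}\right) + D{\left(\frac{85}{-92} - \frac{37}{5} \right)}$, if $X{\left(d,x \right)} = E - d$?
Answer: $\frac{11522067}{460} \approx 25048.0$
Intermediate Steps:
$E = -26$ ($E = 4 - \left(-2\right) \left(-15\right) = 4 - 30 = -26$)
$X{\left(d,x \right)} = -26 - d$
$R = -3$ ($R = \left(-3\right) 1 = -3$)
$D{\left(r \right)} = - 3 r$
$\left(25226 + X{\left(177,89 \right)}\right) + D{\left(\frac{85}{-92} - \frac{37}{5} \right)} = \left(25226 - 203\right) - 3 \left(\frac{85}{-92} - \frac{37}{5}\right) = \left(25226 - 203\right) - 3 \left(85 \left(- \frac{1}{92}\right) - \frac{37}{5}\right) = \left(25226 - 203\right) - 3 \left(- \frac{85}{92} - \frac{37}{5}\right) = 25023 - - \frac{11487}{460} = 25023 + \frac{11487}{460} = \frac{11522067}{460}$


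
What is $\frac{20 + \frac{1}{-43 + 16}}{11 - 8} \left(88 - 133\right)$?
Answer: $- \frac{2695}{9} \approx -299.44$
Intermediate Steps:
$\frac{20 + \frac{1}{-43 + 16}}{11 - 8} \left(88 - 133\right) = \frac{20 + \frac{1}{-27}}{3} \left(-45\right) = \left(20 - \frac{1}{27}\right) \frac{1}{3} \left(-45\right) = \frac{539}{27} \cdot \frac{1}{3} \left(-45\right) = \frac{539}{81} \left(-45\right) = - \frac{2695}{9}$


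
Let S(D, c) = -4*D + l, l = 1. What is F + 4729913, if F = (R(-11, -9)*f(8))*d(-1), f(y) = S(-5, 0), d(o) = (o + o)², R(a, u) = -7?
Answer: 4729325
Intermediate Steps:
d(o) = 4*o² (d(o) = (2*o)² = 4*o²)
S(D, c) = 1 - 4*D (S(D, c) = -4*D + 1 = 1 - 4*D)
f(y) = 21 (f(y) = 1 - 4*(-5) = 1 + 20 = 21)
F = -588 (F = (-7*21)*(4*(-1)²) = -588 ≈ -588.00)
F + 4729913 = -588 + 4729913 = 4729325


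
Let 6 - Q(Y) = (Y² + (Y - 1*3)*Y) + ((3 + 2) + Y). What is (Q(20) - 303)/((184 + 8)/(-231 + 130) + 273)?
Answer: -35754/9127 ≈ -3.9174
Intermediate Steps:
Q(Y) = 1 - Y - Y² - Y*(-3 + Y) (Q(Y) = 6 - ((Y² + (Y - 1*3)*Y) + ((3 + 2) + Y)) = 6 - ((Y² + (Y - 3)*Y) + (5 + Y)) = 6 - ((Y² + (-3 + Y)*Y) + (5 + Y)) = 6 - ((Y² + Y*(-3 + Y)) + (5 + Y)) = 6 - (5 + Y + Y² + Y*(-3 + Y)) = 6 + (-5 - Y - Y² - Y*(-3 + Y)) = 1 - Y - Y² - Y*(-3 + Y))
(Q(20) - 303)/((184 + 8)/(-231 + 130) + 273) = ((1 - 2*20² + 2*20) - 303)/((184 + 8)/(-231 + 130) + 273) = ((1 - 2*400 + 40) - 303)/(192/(-101) + 273) = ((1 - 800 + 40) - 303)/(192*(-1/101) + 273) = (-759 - 303)/(-192/101 + 273) = -1062/27381/101 = -1062*101/27381 = -35754/9127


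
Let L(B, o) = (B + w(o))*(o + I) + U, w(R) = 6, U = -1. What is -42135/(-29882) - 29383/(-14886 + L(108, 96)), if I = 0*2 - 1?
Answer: 1048964501/121231274 ≈ 8.6526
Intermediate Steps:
I = -1 (I = 0 - 1 = -1)
L(B, o) = -1 + (-1 + o)*(6 + B) (L(B, o) = (B + 6)*(o - 1) - 1 = (6 + B)*(-1 + o) - 1 = (-1 + o)*(6 + B) - 1 = -1 + (-1 + o)*(6 + B))
-42135/(-29882) - 29383/(-14886 + L(108, 96)) = -42135/(-29882) - 29383/(-14886 + (-7 - 1*108 + 6*96 + 108*96)) = -42135*(-1/29882) - 29383/(-14886 + (-7 - 108 + 576 + 10368)) = 42135/29882 - 29383/(-14886 + 10829) = 42135/29882 - 29383/(-4057) = 42135/29882 - 29383*(-1/4057) = 42135/29882 + 29383/4057 = 1048964501/121231274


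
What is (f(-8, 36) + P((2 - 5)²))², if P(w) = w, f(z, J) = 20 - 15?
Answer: 196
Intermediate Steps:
f(z, J) = 5
(f(-8, 36) + P((2 - 5)²))² = (5 + (2 - 5)²)² = (5 + (-3)²)² = (5 + 9)² = 14² = 196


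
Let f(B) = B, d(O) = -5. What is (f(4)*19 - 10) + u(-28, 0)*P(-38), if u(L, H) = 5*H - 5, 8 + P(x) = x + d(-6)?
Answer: 321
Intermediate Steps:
P(x) = -13 + x (P(x) = -8 + (x - 5) = -8 + (-5 + x) = -13 + x)
u(L, H) = -5 + 5*H
(f(4)*19 - 10) + u(-28, 0)*P(-38) = (4*19 - 10) + (-5 + 5*0)*(-13 - 38) = (76 - 10) + (-5 + 0)*(-51) = 66 - 5*(-51) = 66 + 255 = 321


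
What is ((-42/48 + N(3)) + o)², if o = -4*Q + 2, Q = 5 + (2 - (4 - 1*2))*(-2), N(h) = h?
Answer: 16129/64 ≈ 252.02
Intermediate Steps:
Q = 5 (Q = 5 + (2 - (4 - 2))*(-2) = 5 + (2 - 1*2)*(-2) = 5 + (2 - 2)*(-2) = 5 + 0*(-2) = 5 + 0 = 5)
o = -18 (o = -4*5 + 2 = -20 + 2 = -18)
((-42/48 + N(3)) + o)² = ((-42/48 + 3) - 18)² = ((-42*1/48 + 3) - 18)² = ((-7/8 + 3) - 18)² = (17/8 - 18)² = (-127/8)² = 16129/64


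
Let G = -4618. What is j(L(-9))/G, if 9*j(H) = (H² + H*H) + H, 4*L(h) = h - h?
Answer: 0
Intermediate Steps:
L(h) = 0 (L(h) = (h - h)/4 = (¼)*0 = 0)
j(H) = H/9 + 2*H²/9 (j(H) = ((H² + H*H) + H)/9 = ((H² + H²) + H)/9 = (2*H² + H)/9 = (H + 2*H²)/9 = H/9 + 2*H²/9)
j(L(-9))/G = ((⅑)*0*(1 + 2*0))/(-4618) = ((⅑)*0*(1 + 0))*(-1/4618) = ((⅑)*0*1)*(-1/4618) = 0*(-1/4618) = 0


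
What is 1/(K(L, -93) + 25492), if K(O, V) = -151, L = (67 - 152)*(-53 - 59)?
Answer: 1/25341 ≈ 3.9462e-5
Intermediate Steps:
L = 9520 (L = -85*(-112) = 9520)
1/(K(L, -93) + 25492) = 1/(-151 + 25492) = 1/25341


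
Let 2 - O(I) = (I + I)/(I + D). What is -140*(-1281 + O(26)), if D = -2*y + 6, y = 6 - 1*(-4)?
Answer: 539000/3 ≈ 1.7967e+5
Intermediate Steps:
y = 10 (y = 6 + 4 = 10)
D = -14 (D = -2*10 + 6 = -20 + 6 = -14)
O(I) = 2 - 2*I/(-14 + I) (O(I) = 2 - (I + I)/(I - 14) = 2 - 2*I/(-14 + I))
-140*(-1281 + O(26)) = -140*(-1281 - 28/(-14 + 26)) = -140*(-1281 - 28/12) = -140*(-1281 - 28*1/12) = -140*(-1281 - 7/3) = -140*(-3850/3) = 539000/3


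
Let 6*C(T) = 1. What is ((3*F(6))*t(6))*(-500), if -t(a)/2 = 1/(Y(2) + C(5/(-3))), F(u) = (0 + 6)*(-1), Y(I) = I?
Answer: -108000/13 ≈ -8307.7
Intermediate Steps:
C(T) = ⅙ (C(T) = (⅙)*1 = ⅙)
F(u) = -6 (F(u) = 6*(-1) = -6)
t(a) = -12/13 (t(a) = -2/(2 + ⅙) = -2/13/6 = -2*6/13 = -12/13)
((3*F(6))*t(6))*(-500) = ((3*(-6))*(-12/13))*(-500) = -18*(-12/13)*(-500) = (216/13)*(-500) = -108000/13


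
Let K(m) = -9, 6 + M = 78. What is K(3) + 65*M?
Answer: 4671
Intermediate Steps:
M = 72 (M = -6 + 78 = 72)
K(3) + 65*M = -9 + 65*72 = -9 + 4680 = 4671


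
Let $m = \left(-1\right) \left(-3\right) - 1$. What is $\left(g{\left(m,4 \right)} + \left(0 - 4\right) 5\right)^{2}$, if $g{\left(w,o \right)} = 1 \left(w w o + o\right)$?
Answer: $0$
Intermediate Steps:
$m = 2$ ($m = 3 - 1 = 2$)
$g{\left(w,o \right)} = o + o w^{2}$ ($g{\left(w,o \right)} = 1 \left(w^{2} o + o\right) = 1 \left(o w^{2} + o\right) = 1 \left(o + o w^{2}\right) = o + o w^{2}$)
$\left(g{\left(m,4 \right)} + \left(0 - 4\right) 5\right)^{2} = \left(4 \left(1 + 2^{2}\right) + \left(0 - 4\right) 5\right)^{2} = \left(4 \left(1 + 4\right) - 20\right)^{2} = \left(4 \cdot 5 - 20\right)^{2} = \left(20 - 20\right)^{2} = 0^{2} = 0$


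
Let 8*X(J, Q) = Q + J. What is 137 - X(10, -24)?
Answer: 555/4 ≈ 138.75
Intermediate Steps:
X(J, Q) = J/8 + Q/8 (X(J, Q) = (Q + J)/8 = (J + Q)/8 = J/8 + Q/8)
137 - X(10, -24) = 137 - ((⅛)*10 + (⅛)*(-24)) = 137 - (5/4 - 3) = 137 - 1*(-7/4) = 137 + 7/4 = 555/4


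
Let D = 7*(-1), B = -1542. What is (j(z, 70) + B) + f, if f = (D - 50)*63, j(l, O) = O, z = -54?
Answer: -5063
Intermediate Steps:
D = -7
f = -3591 (f = (-7 - 50)*63 = -57*63 = -3591)
(j(z, 70) + B) + f = (70 - 1542) - 3591 = -1472 - 3591 = -5063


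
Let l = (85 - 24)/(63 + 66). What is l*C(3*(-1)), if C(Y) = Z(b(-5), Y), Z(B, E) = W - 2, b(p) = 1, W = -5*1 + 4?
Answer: -61/43 ≈ -1.4186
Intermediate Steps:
W = -1 (W = -5 + 4 = -1)
Z(B, E) = -3 (Z(B, E) = -1 - 2 = -3)
C(Y) = -3
l = 61/129 ≈ 0.47287
l*C(3*(-1)) = (61/129)*(-3) = -61/43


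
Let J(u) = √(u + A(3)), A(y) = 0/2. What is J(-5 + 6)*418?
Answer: 418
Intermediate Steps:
A(y) = 0 (A(y) = 0*(½) = 0)
J(u) = √u (J(u) = √(u + 0) = √u)
J(-5 + 6)*418 = √(-5 + 6)*418 = √1*418 = 1*418 = 418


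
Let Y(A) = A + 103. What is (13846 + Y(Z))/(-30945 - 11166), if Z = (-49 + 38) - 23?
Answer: -13915/42111 ≈ -0.33044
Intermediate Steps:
Z = -34 (Z = -11 - 23 = -34)
Y(A) = 103 + A
(13846 + Y(Z))/(-30945 - 11166) = (13846 + (103 - 34))/(-30945 - 11166) = (13846 + 69)/(-42111) = 13915*(-1/42111) = -13915/42111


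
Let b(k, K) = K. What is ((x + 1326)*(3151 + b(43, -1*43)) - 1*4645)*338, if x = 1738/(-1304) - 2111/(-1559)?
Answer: 353583633260624/254117 ≈ 1.3914e+9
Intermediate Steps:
x = 21601/1016468 (x = 1738*(-1/1304) - 2111*(-1/1559) = -869/652 + 2111/1559 = 21601/1016468 ≈ 0.021251)
((x + 1326)*(3151 + b(43, -1*43)) - 1*4645)*338 = ((21601/1016468 + 1326)*(3151 - 1*43) - 1*4645)*338 = (1347858169*(3151 - 43)/1016468 - 4645)*338 = ((1347858169/1016468)*3108 - 4645)*338 = (1047285797313/254117 - 4645)*338 = (1046105423848/254117)*338 = 353583633260624/254117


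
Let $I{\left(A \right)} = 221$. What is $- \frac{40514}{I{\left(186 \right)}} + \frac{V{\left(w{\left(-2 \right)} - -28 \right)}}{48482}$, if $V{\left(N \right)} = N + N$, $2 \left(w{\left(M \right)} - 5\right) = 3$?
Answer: $- \frac{1964184499}{10714522} \approx -183.32$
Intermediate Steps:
$w{\left(M \right)} = \frac{13}{2}$ ($w{\left(M \right)} = 5 + \frac{1}{2} \cdot 3 = 5 + \frac{3}{2} = \frac{13}{2}$)
$V{\left(N \right)} = 2 N$
$- \frac{40514}{I{\left(186 \right)}} + \frac{V{\left(w{\left(-2 \right)} - -28 \right)}}{48482} = - \frac{40514}{221} + \frac{2 \left(\frac{13}{2} - -28\right)}{48482} = \left(-40514\right) \frac{1}{221} + 2 \left(\frac{13}{2} + 28\right) \frac{1}{48482} = - \frac{40514}{221} + 2 \cdot \frac{69}{2} \cdot \frac{1}{48482} = - \frac{40514}{221} + 69 \cdot \frac{1}{48482} = - \frac{40514}{221} + \frac{69}{48482} = - \frac{1964184499}{10714522}$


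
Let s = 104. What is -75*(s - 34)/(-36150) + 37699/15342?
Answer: 9622429/3697422 ≈ 2.6025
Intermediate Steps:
-75*(s - 34)/(-36150) + 37699/15342 = -75*(104 - 34)/(-36150) + 37699/15342 = -75*70*(-1/36150) + 37699*(1/15342) = -5250*(-1/36150) + 37699/15342 = 35/241 + 37699/15342 = 9622429/3697422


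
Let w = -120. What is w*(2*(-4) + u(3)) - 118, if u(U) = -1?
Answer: 962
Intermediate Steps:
w*(2*(-4) + u(3)) - 118 = -120*(2*(-4) - 1) - 118 = -120*(-8 - 1) - 118 = -120*(-9) - 118 = 1080 - 118 = 962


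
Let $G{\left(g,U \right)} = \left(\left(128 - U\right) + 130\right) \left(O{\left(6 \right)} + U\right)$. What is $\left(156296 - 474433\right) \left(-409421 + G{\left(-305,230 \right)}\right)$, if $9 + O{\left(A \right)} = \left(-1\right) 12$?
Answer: $128390230953$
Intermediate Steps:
$O{\left(A \right)} = -21$ ($O{\left(A \right)} = -9 - 12 = -21$)
$G{\left(g,U \right)} = \left(-21 + U\right) \left(258 - U\right)$ ($G{\left(g,U \right)} = \left(\left(128 - U\right) + 130\right) \left(-21 + U\right) = \left(258 - U\right) \left(-21 + U\right) = \left(-21 + U\right) \left(258 - U\right)$)
$\left(156296 - 474433\right) \left(-409421 + G{\left(-305,230 \right)}\right) = \left(156296 - 474433\right) \left(-409421 - -5852\right) = - 318137 \left(-409421 - -5852\right) = - 318137 \left(-409421 + 5852\right) = \left(-318137\right) \left(-403569\right) = 128390230953$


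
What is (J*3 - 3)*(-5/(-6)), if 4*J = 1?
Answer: -15/8 ≈ -1.8750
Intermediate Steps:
J = 1/4 (J = (1/4)*1 = 1/4 ≈ 0.25000)
(J*3 - 3)*(-5/(-6)) = ((1/4)*3 - 3)*(-5/(-6)) = (3/4 - 3)*(-5*(-1/6)) = -9/4*5/6 = -15/8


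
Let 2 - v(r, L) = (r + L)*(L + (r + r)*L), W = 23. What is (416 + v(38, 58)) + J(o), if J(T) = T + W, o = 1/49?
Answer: -20986454/49 ≈ -4.2830e+5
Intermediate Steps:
o = 1/49 ≈ 0.020408
J(T) = 23 + T (J(T) = T + 23 = 23 + T)
v(r, L) = 2 - (L + r)*(L + 2*L*r) (v(r, L) = 2 - (r + L)*(L + (r + r)*L) = 2 - (L + r)*(L + (2*r)*L) = 2 - (L + r)*(L + 2*L*r))
(416 + v(38, 58)) + J(o) = (416 + (2 - 1*58**2 - 1*58*38 - 2*58*38**2 - 2*38*58**2)) + (23 + 1/49) = (416 + (2 - 1*3364 - 2204 - 2*58*1444 - 2*38*3364)) + 1128/49 = (416 + (2 - 3364 - 2204 - 167504 - 255664)) + 1128/49 = (416 - 428734) + 1128/49 = -428318 + 1128/49 = -20986454/49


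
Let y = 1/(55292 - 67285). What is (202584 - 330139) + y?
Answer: -1529767116/11993 ≈ -1.2756e+5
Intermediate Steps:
y = -1/11993 (y = 1/(-11993) = -1/11993 ≈ -8.3382e-5)
(202584 - 330139) + y = (202584 - 330139) - 1/11993 = -127555 - 1/11993 = -1529767116/11993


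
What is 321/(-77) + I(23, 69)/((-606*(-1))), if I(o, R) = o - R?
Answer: -99034/23331 ≈ -4.2447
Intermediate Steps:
321/(-77) + I(23, 69)/((-606*(-1))) = 321/(-77) + (23 - 1*69)/((-606*(-1))) = 321*(-1/77) + (23 - 69)/606 = -321/77 - 46*1/606 = -321/77 - 23/303 = -99034/23331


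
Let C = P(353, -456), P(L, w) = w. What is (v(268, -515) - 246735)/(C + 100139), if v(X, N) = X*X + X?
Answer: -174643/99683 ≈ -1.7520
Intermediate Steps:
C = -456
v(X, N) = X + X² (v(X, N) = X² + X = X + X²)
(v(268, -515) - 246735)/(C + 100139) = (268*(1 + 268) - 246735)/(-456 + 100139) = (268*269 - 246735)/99683 = (72092 - 246735)*(1/99683) = -174643*1/99683 = -174643/99683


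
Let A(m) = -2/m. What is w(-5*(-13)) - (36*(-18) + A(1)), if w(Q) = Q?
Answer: 715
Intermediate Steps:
w(-5*(-13)) - (36*(-18) + A(1)) = -5*(-13) - (36*(-18) - 2/1) = 65 - (-648 - 2*1) = 65 - (-648 - 2) = 65 - 1*(-650) = 65 + 650 = 715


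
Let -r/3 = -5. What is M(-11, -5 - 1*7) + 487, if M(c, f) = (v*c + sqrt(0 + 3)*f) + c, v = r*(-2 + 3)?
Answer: 311 - 12*sqrt(3) ≈ 290.22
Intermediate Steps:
r = 15 (r = -3*(-5) = 15)
v = 15 (v = 15*(-2 + 3) = 15*1 = 15)
M(c, f) = 16*c + f*sqrt(3) (M(c, f) = (15*c + sqrt(0 + 3)*f) + c = (15*c + sqrt(3)*f) + c = (15*c + f*sqrt(3)) + c = 16*c + f*sqrt(3))
M(-11, -5 - 1*7) + 487 = (16*(-11) + (-5 - 1*7)*sqrt(3)) + 487 = (-176 + (-5 - 7)*sqrt(3)) + 487 = (-176 - 12*sqrt(3)) + 487 = 311 - 12*sqrt(3)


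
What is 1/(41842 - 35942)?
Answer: 1/5900 ≈ 0.00016949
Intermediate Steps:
1/(41842 - 35942) = 1/5900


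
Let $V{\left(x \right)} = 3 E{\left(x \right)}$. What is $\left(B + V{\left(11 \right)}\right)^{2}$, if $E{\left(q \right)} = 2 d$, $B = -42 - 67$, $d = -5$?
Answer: $19321$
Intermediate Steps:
$B = -109$ ($B = -42 - 67 = -109$)
$E{\left(q \right)} = -10$ ($E{\left(q \right)} = 2 \left(-5\right) = -10$)
$V{\left(x \right)} = -30$ ($V{\left(x \right)} = 3 \left(-10\right) = -30$)
$\left(B + V{\left(11 \right)}\right)^{2} = \left(-109 - 30\right)^{2} = \left(-139\right)^{2} = 19321$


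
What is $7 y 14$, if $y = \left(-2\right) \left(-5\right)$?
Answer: $980$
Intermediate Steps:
$y = 10$
$7 y 14 = 7 \cdot 10 \cdot 14 = 70 \cdot 14 = 980$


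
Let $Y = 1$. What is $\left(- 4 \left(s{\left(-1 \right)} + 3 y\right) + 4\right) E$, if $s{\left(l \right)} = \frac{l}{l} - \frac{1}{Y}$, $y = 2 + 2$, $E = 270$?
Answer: $-11880$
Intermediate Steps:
$y = 4$
$s{\left(l \right)} = 0$ ($s{\left(l \right)} = \frac{l}{l} - 1^{-1} = 1 - 1 = 0$)
$\left(- 4 \left(s{\left(-1 \right)} + 3 y\right) + 4\right) E = \left(- 4 \left(0 + 3 \cdot 4\right) + 4\right) 270 = \left(- 4 \left(0 + 12\right) + 4\right) 270 = \left(\left(-4\right) 12 + 4\right) 270 = \left(-48 + 4\right) 270 = \left(-44\right) 270 = -11880$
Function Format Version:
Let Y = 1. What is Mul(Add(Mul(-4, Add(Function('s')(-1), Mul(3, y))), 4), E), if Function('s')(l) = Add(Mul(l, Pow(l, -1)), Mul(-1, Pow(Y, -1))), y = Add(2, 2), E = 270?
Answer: -11880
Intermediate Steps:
y = 4
Function('s')(l) = 0 (Function('s')(l) = Add(Mul(l, Pow(l, -1)), Mul(-1, Pow(1, -1))) = Add(1, Mul(-1, 1)) = Add(1, -1) = 0)
Mul(Add(Mul(-4, Add(Function('s')(-1), Mul(3, y))), 4), E) = Mul(Add(Mul(-4, Add(0, Mul(3, 4))), 4), 270) = Mul(Add(Mul(-4, Add(0, 12)), 4), 270) = Mul(Add(Mul(-4, 12), 4), 270) = Mul(Add(-48, 4), 270) = Mul(-44, 270) = -11880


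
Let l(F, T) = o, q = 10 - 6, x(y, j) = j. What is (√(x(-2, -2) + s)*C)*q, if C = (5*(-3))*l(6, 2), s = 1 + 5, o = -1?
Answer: 120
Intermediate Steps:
s = 6
q = 4
l(F, T) = -1
C = 15 (C = (5*(-3))*(-1) = -15*(-1) = 15)
(√(x(-2, -2) + s)*C)*q = (√(-2 + 6)*15)*4 = (√4*15)*4 = (2*15)*4 = 30*4 = 120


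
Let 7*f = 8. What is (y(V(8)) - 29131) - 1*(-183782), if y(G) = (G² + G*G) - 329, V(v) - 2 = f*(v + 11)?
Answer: 7616890/49 ≈ 1.5545e+5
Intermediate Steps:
f = 8/7 (f = (⅐)*8 = 8/7 ≈ 1.1429)
V(v) = 102/7 + 8*v/7 (V(v) = 2 + 8*(v + 11)/7 = 2 + 8*(11 + v)/7 = 2 + (88/7 + 8*v/7) = 102/7 + 8*v/7)
y(G) = -329 + 2*G² (y(G) = (G² + G²) - 329 = 2*G² - 329 = -329 + 2*G²)
(y(V(8)) - 29131) - 1*(-183782) = ((-329 + 2*(102/7 + (8/7)*8)²) - 29131) - 1*(-183782) = ((-329 + 2*(102/7 + 64/7)²) - 29131) + 183782 = ((-329 + 2*(166/7)²) - 29131) + 183782 = ((-329 + 2*(27556/49)) - 29131) + 183782 = ((-329 + 55112/49) - 29131) + 183782 = (38991/49 - 29131) + 183782 = -1388428/49 + 183782 = 7616890/49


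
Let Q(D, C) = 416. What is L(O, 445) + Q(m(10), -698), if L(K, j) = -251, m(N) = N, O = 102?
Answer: 165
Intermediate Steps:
L(O, 445) + Q(m(10), -698) = -251 + 416 = 165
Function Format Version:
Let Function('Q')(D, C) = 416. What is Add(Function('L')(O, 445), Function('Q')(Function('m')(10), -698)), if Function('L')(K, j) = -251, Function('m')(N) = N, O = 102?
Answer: 165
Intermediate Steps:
Add(Function('L')(O, 445), Function('Q')(Function('m')(10), -698)) = Add(-251, 416) = 165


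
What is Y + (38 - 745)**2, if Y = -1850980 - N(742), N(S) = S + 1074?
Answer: -1352947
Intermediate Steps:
N(S) = 1074 + S
Y = -1852796 (Y = -1850980 - (1074 + 742) = -1850980 - 1*1816 = -1850980 - 1816 = -1852796)
Y + (38 - 745)**2 = -1852796 + (38 - 745)**2 = -1852796 + (-707)**2 = -1852796 + 499849 = -1352947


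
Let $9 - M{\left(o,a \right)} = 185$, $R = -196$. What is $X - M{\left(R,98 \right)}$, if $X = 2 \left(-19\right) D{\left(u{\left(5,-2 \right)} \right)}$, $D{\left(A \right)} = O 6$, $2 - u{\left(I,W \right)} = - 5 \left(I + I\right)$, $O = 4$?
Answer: $-736$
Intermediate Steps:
$u{\left(I,W \right)} = 2 + 10 I$ ($u{\left(I,W \right)} = 2 - - 5 \left(I + I\right) = 2 - - 5 \cdot 2 I = 2 - - 10 I = 2 + 10 I$)
$M{\left(o,a \right)} = -176$ ($M{\left(o,a \right)} = 9 - 185 = -176$)
$D{\left(A \right)} = 24$ ($D{\left(A \right)} = 4 \cdot 6 = 24$)
$X = -912$ ($X = 2 \left(-19\right) 24 = \left(-38\right) 24 = -912$)
$X - M{\left(R,98 \right)} = -912 - -176 = -912 + 176 = -736$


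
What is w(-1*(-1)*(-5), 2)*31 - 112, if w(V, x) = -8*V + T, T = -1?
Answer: 1097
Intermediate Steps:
w(V, x) = -1 - 8*V (w(V, x) = -8*V - 1 = -1 - 8*V)
w(-1*(-1)*(-5), 2)*31 - 112 = (-1 - 8*(-1*(-1))*(-5))*31 - 112 = (-1 - 8*(-5))*31 - 112 = (-1 + 40)*31 - 112 = 39*31 - 112 = 1209 - 112 = 1097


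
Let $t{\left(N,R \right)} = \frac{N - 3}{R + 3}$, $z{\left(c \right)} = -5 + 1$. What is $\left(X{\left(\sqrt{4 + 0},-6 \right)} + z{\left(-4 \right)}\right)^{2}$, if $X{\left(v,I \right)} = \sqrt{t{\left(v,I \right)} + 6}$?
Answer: $\frac{\left(12 - \sqrt{57}\right)^{2}}{9} \approx 2.2004$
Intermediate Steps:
$z{\left(c \right)} = -4$
$t{\left(N,R \right)} = \frac{-3 + N}{3 + R}$
$X{\left(v,I \right)} = \sqrt{6 + \frac{-3 + v}{3 + I}}$ ($X{\left(v,I \right)} = \sqrt{\frac{-3 + v}{3 + I} + 6} = \sqrt{6 + \frac{-3 + v}{3 + I}}$)
$\left(X{\left(\sqrt{4 + 0},-6 \right)} + z{\left(-4 \right)}\right)^{2} = \left(\sqrt{\frac{15 + \sqrt{4 + 0} + 6 \left(-6\right)}{3 - 6}} - 4\right)^{2} = \left(\sqrt{\frac{15 + \sqrt{4} - 36}{-3}} - 4\right)^{2} = \left(\sqrt{- \frac{15 + 2 - 36}{3}} - 4\right)^{2} = \left(\sqrt{\left(- \frac{1}{3}\right) \left(-19\right)} - 4\right)^{2} = \left(\sqrt{\frac{19}{3}} - 4\right)^{2} = \left(\frac{\sqrt{57}}{3} - 4\right)^{2} = \left(-4 + \frac{\sqrt{57}}{3}\right)^{2}$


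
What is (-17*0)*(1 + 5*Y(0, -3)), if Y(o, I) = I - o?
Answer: 0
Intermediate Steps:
(-17*0)*(1 + 5*Y(0, -3)) = (-17*0)*(1 + 5*(-3 - 1*0)) = 0*(1 + 5*(-3 + 0)) = 0*(1 + 5*(-3)) = 0*(1 - 15) = 0*(-14) = 0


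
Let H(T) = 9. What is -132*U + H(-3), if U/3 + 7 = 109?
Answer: -40383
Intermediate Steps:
U = 306 (U = -21 + 3*109 = -21 + 327 = 306)
-132*U + H(-3) = -132*306 + 9 = -40392 + 9 = -40383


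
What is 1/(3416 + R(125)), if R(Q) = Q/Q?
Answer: 1/3417 ≈ 0.00029265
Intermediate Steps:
R(Q) = 1
1/(3416 + R(125)) = 1/(3416 + 1) = 1/3417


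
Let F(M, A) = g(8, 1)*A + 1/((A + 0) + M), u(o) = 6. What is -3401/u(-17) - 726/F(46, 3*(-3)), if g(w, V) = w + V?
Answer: -1253528/2247 ≈ -557.87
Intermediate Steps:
g(w, V) = V + w
F(M, A) = 1/(A + M) + 9*A (F(M, A) = (1 + 8)*A + 1/((A + 0) + M) = 9*A + 1/(A + M) = 1/(A + M) + 9*A)
-3401/u(-17) - 726/F(46, 3*(-3)) = -3401/6 - 726*(3*(-3) + 46)/(1 + 9*(3*(-3))² + 9*(3*(-3))*46) = -3401*⅙ - 726*(-9 + 46)/(1 + 9*(-9)² + 9*(-9)*46) = -3401/6 - 726*37/(1 + 9*81 - 3726) = -3401/6 - 726*37/(1 + 729 - 3726) = -3401/6 - 726/((1/37)*(-2996)) = -3401/6 - 726/(-2996/37) = -3401/6 - 726*(-37/2996) = -3401/6 + 13431/1498 = -1253528/2247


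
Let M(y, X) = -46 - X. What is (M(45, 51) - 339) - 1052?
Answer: -1488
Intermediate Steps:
(M(45, 51) - 339) - 1052 = ((-46 - 1*51) - 339) - 1052 = ((-46 - 51) - 339) - 1052 = (-97 - 339) - 1052 = -436 - 1052 = -1488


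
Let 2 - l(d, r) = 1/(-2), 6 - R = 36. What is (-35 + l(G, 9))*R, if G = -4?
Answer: 975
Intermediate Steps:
R = -30 (R = 6 - 1*36 = 6 - 36 = -30)
l(d, r) = 5/2 (l(d, r) = 2 - 1/(-2) = 2 - 1*(-1/2) = 2 + 1/2 = 5/2)
(-35 + l(G, 9))*R = (-35 + 5/2)*(-30) = -65/2*(-30) = 975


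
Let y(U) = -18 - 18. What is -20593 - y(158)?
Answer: -20557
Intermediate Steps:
y(U) = -36
-20593 - y(158) = -20593 - 1*(-36) = -20593 + 36 = -20557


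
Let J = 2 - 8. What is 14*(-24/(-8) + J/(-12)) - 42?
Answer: 7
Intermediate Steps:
J = -6
14*(-24/(-8) + J/(-12)) - 42 = 14*(-24/(-8) - 6/(-12)) - 42 = 14*(-24*(-⅛) - 6*(-1/12)) - 42 = 14*(3 + ½) - 42 = 14*(7/2) - 42 = 49 - 42 = 7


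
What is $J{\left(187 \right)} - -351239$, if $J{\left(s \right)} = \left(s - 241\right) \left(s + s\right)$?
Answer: $331043$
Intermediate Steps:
$J{\left(s \right)} = 2 s \left(-241 + s\right)$ ($J{\left(s \right)} = \left(-241 + s\right) 2 s = 2 s \left(-241 + s\right)$)
$J{\left(187 \right)} - -351239 = 2 \cdot 187 \left(-241 + 187\right) - -351239 = 2 \cdot 187 \left(-54\right) + 351239 = -20196 + 351239 = 331043$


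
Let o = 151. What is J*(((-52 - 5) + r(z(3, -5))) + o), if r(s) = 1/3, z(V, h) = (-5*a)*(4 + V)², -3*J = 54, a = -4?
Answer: -1698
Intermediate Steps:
J = -18 (J = -⅓*54 = -18)
z(V, h) = 20*(4 + V)² (z(V, h) = (-5*(-4))*(4 + V)² = 20*(4 + V)²)
r(s) = ⅓
J*(((-52 - 5) + r(z(3, -5))) + o) = -18*(((-52 - 5) + ⅓) + 151) = -18*((-57 + ⅓) + 151) = -18*(-170/3 + 151) = -18*283/3 = -1698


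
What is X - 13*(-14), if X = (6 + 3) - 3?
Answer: 188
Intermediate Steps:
X = 6 (X = 9 - 3 = 6)
X - 13*(-14) = 6 - 13*(-14) = 6 + 182 = 188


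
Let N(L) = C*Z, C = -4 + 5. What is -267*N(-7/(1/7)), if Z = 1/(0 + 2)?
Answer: -267/2 ≈ -133.50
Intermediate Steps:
C = 1
Z = ½ (Z = 1/2 = ½ ≈ 0.50000)
N(L) = ½ (N(L) = 1*(½) = ½)
-267*N(-7/(1/7)) = -267*½ = -267/2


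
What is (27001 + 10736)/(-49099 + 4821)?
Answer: -37737/44278 ≈ -0.85227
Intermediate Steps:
(27001 + 10736)/(-49099 + 4821) = 37737/(-44278) = 37737*(-1/44278) = -37737/44278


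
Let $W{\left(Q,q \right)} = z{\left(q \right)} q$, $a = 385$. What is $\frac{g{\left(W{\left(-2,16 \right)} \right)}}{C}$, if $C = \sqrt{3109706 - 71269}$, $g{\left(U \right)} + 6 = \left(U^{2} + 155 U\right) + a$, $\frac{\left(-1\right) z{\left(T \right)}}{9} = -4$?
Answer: $\frac{421435 \sqrt{3038437}}{3038437} \approx 241.77$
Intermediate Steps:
$z{\left(T \right)} = 36$ ($z{\left(T \right)} = \left(-9\right) \left(-4\right) = 36$)
$W{\left(Q,q \right)} = 36 q$
$g{\left(U \right)} = 379 + U^{2} + 155 U$ ($g{\left(U \right)} = -6 + \left(\left(U^{2} + 155 U\right) + 385\right) = -6 + \left(385 + U^{2} + 155 U\right) = 379 + U^{2} + 155 U$)
$C = \sqrt{3038437} \approx 1743.1$
$\frac{g{\left(W{\left(-2,16 \right)} \right)}}{C} = \frac{379 + \left(36 \cdot 16\right)^{2} + 155 \cdot 36 \cdot 16}{\sqrt{3038437}} = \left(379 + 576^{2} + 155 \cdot 576\right) \frac{\sqrt{3038437}}{3038437} = \left(379 + 331776 + 89280\right) \frac{\sqrt{3038437}}{3038437} = 421435 \frac{\sqrt{3038437}}{3038437} = \frac{421435 \sqrt{3038437}}{3038437}$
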